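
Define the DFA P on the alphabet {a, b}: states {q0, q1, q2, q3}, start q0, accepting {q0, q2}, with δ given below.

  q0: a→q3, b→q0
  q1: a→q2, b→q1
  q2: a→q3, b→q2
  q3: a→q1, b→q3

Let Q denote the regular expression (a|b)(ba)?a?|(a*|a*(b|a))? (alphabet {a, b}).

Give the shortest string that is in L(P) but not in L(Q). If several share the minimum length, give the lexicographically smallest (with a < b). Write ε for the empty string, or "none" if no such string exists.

bb

The string bb is accepted by P but not by Q.
No shorter string lies in the difference, and bb is the lexicographically first length-2 string in L(P) \ L(Q).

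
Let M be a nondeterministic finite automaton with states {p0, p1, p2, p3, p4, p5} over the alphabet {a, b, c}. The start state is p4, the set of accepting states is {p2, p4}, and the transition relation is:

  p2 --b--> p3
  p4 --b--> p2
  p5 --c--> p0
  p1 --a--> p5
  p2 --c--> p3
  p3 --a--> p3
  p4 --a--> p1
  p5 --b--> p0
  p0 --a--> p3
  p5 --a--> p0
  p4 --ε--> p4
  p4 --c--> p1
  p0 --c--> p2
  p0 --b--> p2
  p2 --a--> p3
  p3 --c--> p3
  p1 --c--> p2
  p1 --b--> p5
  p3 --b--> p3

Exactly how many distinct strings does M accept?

The useful subgraph on states {p0, p1, p2, p4, p5} is acyclic, so L(M) is finite; the longest accepting path visits 5 useful states, giving maximum string length 4.
Counting accepting paths from p4 by length: 1 of length 0, 1 of length 1, 2 of length 2, 24 of length 4. Total 28.

28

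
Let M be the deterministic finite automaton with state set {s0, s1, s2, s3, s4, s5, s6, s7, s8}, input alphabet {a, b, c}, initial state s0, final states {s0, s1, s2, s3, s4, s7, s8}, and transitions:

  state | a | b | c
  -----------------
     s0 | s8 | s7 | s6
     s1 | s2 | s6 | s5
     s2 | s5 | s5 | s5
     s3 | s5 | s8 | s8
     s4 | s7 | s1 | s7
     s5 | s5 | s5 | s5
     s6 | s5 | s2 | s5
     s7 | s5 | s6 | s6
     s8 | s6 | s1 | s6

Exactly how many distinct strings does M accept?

11

The useful subgraph on states {s0, s1, s2, s6, s7, s8} is acyclic, so L(M) is finite; the longest accepting path visits 5 useful states, giving maximum string length 4.
Counting accepting paths from s0 by length: 1 of length 0, 2 of length 1, 2 of length 2, 5 of length 3, 1 of length 4. Total 11.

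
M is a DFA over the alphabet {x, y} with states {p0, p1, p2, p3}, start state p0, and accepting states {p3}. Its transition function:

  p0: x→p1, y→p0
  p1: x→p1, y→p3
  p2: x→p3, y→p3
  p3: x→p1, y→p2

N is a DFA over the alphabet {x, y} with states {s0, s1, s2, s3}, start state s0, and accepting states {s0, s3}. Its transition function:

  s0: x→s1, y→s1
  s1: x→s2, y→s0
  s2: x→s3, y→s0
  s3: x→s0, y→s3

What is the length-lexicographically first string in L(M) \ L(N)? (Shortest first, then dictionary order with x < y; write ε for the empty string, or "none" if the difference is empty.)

The string xyyx is accepted by M but not by N.
No shorter string lies in the difference, and xyyx is the lexicographically first length-4 string in L(M) \ L(N).

xyyx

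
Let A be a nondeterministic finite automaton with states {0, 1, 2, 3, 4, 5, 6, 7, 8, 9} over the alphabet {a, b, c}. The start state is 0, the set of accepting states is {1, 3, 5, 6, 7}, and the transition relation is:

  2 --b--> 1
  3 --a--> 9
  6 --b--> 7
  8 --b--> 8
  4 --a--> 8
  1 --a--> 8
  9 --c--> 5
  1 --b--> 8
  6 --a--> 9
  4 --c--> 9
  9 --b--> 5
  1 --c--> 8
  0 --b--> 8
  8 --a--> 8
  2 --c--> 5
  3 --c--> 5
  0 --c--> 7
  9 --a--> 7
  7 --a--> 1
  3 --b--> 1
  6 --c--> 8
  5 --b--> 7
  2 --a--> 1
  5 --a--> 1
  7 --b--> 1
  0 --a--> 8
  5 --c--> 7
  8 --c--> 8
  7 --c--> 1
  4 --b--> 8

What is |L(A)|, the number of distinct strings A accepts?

The useful subgraph on states {0, 1, 7} is acyclic, so L(A) is finite; the longest accepting path visits 3 useful states, giving maximum string length 2.
Counting accepting paths from 0 by length: 1 of length 1, 3 of length 2. Total 4.

4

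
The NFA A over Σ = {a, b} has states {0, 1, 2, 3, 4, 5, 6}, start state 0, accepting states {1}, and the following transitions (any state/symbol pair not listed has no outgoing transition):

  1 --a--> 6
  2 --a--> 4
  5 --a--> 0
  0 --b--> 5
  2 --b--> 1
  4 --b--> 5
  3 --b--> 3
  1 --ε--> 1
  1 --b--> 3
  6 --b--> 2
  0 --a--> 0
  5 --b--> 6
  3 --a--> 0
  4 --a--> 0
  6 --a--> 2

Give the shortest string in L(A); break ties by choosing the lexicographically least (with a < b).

A breadth-first search from 0 reaches an accepting state first via the path 0 → 5 → 6 → 2 → 1 on input bbab.
No string of length < 4 is accepted (BFS exhausts all shorter strings without reaching an accepting state), and bbab is the lexicographically least accepting string of length 4.

bbab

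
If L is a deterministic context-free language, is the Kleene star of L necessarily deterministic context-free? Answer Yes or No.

L = {c aⁿbⁿ : n≥0} ∪ {cc aⁿb²ⁿ : n≥0} is a DCFL (the number of leading c's fixes which ratio the DPDA checks), but L* is not. Every word of L starts with c, so in a factorisation of the string cc aⁱbʲ (i≥1) into words of L each factor begins at one of the two c's: either the whole string is a single word of L (forcing j = 2i), or it splits as c · (c aⁱbʲ) with c ∈ L (take n = 0) and c aⁱbʲ ∈ L (forcing j = i). Thus L* ∩ cca⁺b* = {cc aⁿbⁿ : n≥1} ∪ {cc aⁿb²ⁿ : n≥1}. A DPDA for L* would give one for this intersection with a regular set, and, started from its configuration after reading cc, one for {aⁿbⁿ : n≥1} ∪ {aⁿb²ⁿ : n≥1}, which no deterministic PDA accepts (a DPDA for it would have a single run on aⁿb²ⁿ, accepting after the prefix aⁿbⁿ and accepting again after n more b's; an ordinary PDA that simulates it on a's and b's and, at any moment when it is accepting, may switch to reading only a fresh letter d while feeding each d to the simulation as a b, would accept aⁱbʲdᵏ (k≥1) exactly when both aⁱbʲ and aⁱbʲ⁺ᵏ are in the language, i.e. its language intersected with the regular set a*b*d⁺ would be exactly {aⁿbⁿdⁿ : n≥1} — impossible, since context-free languages are closed under intersection with regular sets and {aⁿbⁿdⁿ} is not context-free). So L* is not a DCFL.

No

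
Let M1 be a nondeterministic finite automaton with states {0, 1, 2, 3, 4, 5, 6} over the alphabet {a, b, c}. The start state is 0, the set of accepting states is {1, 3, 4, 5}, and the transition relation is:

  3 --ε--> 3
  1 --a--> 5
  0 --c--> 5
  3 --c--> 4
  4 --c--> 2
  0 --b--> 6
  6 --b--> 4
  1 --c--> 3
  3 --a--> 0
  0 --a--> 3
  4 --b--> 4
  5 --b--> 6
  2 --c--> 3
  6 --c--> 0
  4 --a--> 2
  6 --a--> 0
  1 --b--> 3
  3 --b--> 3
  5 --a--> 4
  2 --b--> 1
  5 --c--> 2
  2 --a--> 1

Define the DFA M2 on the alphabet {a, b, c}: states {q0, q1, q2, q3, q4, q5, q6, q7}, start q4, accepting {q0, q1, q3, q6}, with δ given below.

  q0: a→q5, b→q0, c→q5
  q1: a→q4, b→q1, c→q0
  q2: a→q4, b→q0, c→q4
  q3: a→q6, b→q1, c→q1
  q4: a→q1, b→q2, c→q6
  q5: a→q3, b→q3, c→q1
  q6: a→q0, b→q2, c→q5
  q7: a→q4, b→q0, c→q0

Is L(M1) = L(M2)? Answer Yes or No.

Yes

Exploring the product automaton M1 × M2 from the start pair (0, q4), following both machines on each input symbol, reaches 7 state pairs: (0, q4), (3, q1), (6, q2), (5, q6), (4, q0), (2, q5), (1, q3).
M1 accepts in {1, 3, 4, 5} and M2 accepts in {q0, q1, q3, q6}. In every reachable pair the two components are either both accepting — (3, q1), (5, q6), (4, q0), (1, q3) — or both non-accepting, so no string is accepted by exactly one of the machines: L(M1) \ L(M2) and L(M2) \ L(M1) are both empty.
Hence every string is accepted by M1 iff it is accepted by M2, and the two languages coincide.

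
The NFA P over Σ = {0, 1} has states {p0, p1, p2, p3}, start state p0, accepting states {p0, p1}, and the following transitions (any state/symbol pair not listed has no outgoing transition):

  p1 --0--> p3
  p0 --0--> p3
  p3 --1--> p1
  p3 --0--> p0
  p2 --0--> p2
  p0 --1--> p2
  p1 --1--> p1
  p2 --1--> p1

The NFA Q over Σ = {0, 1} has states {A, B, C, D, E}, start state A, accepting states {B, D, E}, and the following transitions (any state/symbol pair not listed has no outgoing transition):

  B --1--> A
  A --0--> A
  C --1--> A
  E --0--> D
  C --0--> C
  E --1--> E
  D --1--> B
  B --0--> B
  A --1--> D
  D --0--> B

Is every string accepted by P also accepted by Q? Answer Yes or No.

The empty string ε is in L(P) but not in L(Q).
So L(P) ⊄ L(Q).

No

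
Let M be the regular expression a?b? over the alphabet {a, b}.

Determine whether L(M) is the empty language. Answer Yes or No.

The empty string ε matches the expression, so it belongs to L(M).
Since L(M) contains at least one string, it is not empty.

No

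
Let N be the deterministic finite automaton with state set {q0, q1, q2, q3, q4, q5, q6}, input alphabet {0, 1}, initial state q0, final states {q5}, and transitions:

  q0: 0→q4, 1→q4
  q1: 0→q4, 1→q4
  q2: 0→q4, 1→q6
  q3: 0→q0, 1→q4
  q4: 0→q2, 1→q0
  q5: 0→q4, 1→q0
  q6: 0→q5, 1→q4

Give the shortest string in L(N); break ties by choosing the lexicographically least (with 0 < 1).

0010

A breadth-first search from q0 reaches an accepting state first via the path q0 → q4 → q2 → q6 → q5 on input 0010.
No string of length < 4 is accepted (BFS exhausts all shorter strings without reaching an accepting state), and 0010 is the lexicographically least accepting string of length 4.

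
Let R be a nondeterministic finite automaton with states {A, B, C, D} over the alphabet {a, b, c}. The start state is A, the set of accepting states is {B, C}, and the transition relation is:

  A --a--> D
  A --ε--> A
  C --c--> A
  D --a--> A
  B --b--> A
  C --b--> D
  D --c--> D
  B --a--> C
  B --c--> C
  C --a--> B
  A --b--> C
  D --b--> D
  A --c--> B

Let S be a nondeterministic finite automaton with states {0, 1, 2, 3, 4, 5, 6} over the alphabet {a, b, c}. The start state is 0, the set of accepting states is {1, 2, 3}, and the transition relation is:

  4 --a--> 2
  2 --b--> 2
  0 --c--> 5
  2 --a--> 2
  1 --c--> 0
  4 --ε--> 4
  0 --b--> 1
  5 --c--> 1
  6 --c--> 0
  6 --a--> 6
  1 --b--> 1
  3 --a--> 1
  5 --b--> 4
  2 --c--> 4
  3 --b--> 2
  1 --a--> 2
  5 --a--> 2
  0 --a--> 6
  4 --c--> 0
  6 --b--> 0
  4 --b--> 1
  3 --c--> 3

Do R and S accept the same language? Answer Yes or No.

The string c is accepted by R but rejected by S.
So L(R) ≠ L(S).

No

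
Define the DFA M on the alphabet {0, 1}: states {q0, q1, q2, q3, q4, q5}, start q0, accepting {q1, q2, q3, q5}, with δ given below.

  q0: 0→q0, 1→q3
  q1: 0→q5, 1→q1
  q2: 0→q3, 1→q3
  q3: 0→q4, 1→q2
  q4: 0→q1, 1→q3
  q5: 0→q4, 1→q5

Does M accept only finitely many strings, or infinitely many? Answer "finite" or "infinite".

State q0 is reachable from the start and can reach an accepting state, and it lies on the cycle q0 → q0.
Traversing that cycle any number of times yields accepted strings of unbounded length, so the language is infinite.

infinite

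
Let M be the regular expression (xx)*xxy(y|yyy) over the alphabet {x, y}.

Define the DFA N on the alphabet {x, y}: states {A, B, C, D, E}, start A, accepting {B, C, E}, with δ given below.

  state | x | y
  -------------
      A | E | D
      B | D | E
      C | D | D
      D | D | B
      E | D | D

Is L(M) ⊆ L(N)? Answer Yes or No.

Yes

Converting the expression M to a DFA (subset construction, then merging equivalent states) gives the minimal DFA with states {m0, m1, m2, m3, m4, m5, m6, m7}, start state m0, accepting states {m5, m7} and transitions m0: x→m1, y→m2; m1: x→m3, y→m2; m2: x→m2, y→m2; m3: x→m1, y→m4; m4: x→m2, y→m5; m5: x→m2, y→m6; m6: x→m2, y→m7; m7: x→m2, y→m2.
Exploring the product automaton M × N from the start pair (m0, A), following both machines on each input symbol, reaches 11 state pairs: (m0, A), (m1, E), (m2, D), (m3, D), (m2, B), (m1, D), (m4, B), (m2, E), (m5, E), (m6, D), (m7, B).
M accepts in {m5, m7} and N accepts in {B, C, E}. The reachable pairs whose M-component is accepting are (m5, E), (m7, B); in each of them the N-component is accepting too, so the product for L(M) \ L(N) (M-component accepting, N-component rejecting) has no reachable accepting pair and the difference is empty.
Hence every string in L(M) is also in L(N).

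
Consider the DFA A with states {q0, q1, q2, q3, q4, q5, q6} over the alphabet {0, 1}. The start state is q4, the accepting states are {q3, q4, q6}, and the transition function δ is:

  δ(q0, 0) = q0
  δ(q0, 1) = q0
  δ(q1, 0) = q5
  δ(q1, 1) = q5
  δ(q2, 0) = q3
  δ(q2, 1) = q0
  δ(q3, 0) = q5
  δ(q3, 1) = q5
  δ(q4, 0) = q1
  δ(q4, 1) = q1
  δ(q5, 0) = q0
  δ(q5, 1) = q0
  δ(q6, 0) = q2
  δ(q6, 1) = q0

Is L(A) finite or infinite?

finite

The useful states (reachable from q4 and able to reach an accepting state) are {q4}.
Restricted to these states the transition graph has no cycle, so every accepting path has bounded length and L is finite.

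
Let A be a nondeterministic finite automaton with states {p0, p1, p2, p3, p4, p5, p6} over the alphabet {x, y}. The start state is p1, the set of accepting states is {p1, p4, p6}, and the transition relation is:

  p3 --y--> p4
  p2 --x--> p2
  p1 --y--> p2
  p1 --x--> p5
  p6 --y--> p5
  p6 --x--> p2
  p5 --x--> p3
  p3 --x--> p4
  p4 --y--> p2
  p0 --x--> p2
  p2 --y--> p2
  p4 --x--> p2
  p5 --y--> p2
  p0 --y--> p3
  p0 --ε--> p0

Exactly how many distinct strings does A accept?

3

The useful subgraph on states {p1, p3, p4, p5} is acyclic, so L(A) is finite; the longest accepting path visits 4 useful states, giving maximum string length 3.
Counting accepting paths from p1 by length: 1 of length 0, 2 of length 3. Total 3.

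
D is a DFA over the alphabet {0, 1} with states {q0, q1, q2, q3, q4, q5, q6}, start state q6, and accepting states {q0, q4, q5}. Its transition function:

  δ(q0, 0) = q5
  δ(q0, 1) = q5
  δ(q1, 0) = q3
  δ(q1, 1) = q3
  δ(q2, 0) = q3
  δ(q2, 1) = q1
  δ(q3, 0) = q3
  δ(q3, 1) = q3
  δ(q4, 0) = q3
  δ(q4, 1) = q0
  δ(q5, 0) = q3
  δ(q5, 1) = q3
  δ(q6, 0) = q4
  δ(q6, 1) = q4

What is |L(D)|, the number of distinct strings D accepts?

8

The useful subgraph on states {q0, q4, q5, q6} is acyclic, so L(D) is finite; the longest accepting path visits 4 useful states, giving maximum string length 3.
Counting accepting paths from q6 by length: 2 of length 1, 2 of length 2, 4 of length 3. Total 8.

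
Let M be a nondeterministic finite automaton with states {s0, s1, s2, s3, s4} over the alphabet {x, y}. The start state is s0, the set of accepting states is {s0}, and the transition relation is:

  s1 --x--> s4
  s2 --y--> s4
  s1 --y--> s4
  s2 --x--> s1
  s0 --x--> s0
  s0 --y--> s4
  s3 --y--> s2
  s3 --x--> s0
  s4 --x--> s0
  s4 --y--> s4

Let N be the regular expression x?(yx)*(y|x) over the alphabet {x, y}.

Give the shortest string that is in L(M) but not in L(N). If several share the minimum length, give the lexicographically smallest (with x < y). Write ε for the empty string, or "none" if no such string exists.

The empty string ε is accepted by M but not by N.
Since ε is the unique shortest string, it is the required witness.

ε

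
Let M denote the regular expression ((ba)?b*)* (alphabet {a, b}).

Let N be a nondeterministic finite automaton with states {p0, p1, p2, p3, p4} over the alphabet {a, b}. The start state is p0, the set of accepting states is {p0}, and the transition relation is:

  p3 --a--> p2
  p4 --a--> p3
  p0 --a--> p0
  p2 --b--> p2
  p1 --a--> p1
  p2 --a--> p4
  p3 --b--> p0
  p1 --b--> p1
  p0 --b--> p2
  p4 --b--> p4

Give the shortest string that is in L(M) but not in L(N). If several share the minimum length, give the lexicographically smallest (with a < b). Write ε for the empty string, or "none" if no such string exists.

The string b is accepted by M but not by N.
No shorter string lies in the difference, and b is the lexicographically first length-1 string in L(M) \ L(N).

b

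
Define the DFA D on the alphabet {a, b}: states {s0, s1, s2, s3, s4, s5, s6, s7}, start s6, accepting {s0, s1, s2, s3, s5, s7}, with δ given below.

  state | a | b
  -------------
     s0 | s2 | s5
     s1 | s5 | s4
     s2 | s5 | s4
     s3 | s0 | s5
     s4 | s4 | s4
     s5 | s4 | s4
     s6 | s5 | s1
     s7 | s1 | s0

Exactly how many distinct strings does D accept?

The useful subgraph on states {s1, s5, s6} is acyclic, so L(D) is finite; the longest accepting path visits 3 useful states, giving maximum string length 2.
Counting accepting paths from s6 by length: 2 of length 1, 1 of length 2. Total 3.

3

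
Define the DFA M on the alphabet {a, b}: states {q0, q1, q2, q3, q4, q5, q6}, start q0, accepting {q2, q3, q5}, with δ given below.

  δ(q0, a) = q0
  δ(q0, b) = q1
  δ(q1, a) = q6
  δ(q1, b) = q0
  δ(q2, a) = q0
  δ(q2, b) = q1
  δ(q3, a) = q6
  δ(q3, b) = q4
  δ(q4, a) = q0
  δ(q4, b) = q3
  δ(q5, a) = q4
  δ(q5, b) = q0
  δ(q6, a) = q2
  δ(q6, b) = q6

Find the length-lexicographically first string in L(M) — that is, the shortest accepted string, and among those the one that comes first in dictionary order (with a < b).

A breadth-first search from q0 reaches an accepting state first via the path q0 → q1 → q6 → q2 on input baa.
No string of length < 3 is accepted (BFS exhausts all shorter strings without reaching an accepting state), and baa is the lexicographically least accepting string of length 3.

baa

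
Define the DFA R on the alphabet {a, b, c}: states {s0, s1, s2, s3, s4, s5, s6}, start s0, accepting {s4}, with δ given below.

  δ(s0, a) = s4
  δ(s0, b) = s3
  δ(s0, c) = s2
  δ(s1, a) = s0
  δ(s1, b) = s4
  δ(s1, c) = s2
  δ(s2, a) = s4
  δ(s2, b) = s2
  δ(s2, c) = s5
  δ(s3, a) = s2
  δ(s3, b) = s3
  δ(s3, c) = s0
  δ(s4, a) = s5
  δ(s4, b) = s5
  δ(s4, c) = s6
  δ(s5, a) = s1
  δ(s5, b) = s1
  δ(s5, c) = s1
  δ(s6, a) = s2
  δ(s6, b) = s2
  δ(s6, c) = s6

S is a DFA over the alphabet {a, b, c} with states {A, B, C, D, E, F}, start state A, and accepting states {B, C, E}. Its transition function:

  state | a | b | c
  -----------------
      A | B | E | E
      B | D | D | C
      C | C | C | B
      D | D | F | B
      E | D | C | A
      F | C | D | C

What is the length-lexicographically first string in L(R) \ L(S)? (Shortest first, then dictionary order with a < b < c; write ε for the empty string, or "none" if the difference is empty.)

ca

The string ca is accepted by R but not by S.
No shorter string lies in the difference, and ca is the lexicographically first length-2 string in L(R) \ L(S).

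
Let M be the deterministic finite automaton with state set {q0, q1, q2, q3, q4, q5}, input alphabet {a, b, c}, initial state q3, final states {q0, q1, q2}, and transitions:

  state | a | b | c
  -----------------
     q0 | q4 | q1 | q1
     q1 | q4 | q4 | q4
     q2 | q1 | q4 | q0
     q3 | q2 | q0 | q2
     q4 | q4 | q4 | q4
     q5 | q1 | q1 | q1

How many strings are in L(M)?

The useful subgraph on states {q0, q1, q2, q3} is acyclic, so L(M) is finite; the longest accepting path visits 4 useful states, giving maximum string length 3.
Counting accepting paths from q3 by length: 3 of length 1, 6 of length 2, 4 of length 3. Total 13.

13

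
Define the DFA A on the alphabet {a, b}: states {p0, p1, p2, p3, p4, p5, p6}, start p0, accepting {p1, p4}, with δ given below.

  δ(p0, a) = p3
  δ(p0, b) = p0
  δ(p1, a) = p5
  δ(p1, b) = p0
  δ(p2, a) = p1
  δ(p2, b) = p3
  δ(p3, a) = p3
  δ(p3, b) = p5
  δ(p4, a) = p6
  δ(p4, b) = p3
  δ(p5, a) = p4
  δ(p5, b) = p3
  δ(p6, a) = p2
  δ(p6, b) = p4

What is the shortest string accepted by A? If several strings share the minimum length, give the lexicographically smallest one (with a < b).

A breadth-first search from p0 reaches an accepting state first via the path p0 → p3 → p5 → p4 on input aba.
No string of length < 3 is accepted (BFS exhausts all shorter strings without reaching an accepting state), and aba is the lexicographically least accepting string of length 3.

aba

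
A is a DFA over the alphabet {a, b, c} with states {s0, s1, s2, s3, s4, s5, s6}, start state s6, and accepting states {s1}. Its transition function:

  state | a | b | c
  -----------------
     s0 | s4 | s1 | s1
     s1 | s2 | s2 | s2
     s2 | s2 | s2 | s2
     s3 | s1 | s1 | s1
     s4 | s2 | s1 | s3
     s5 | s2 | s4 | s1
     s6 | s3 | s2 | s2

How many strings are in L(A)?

3

The useful subgraph on states {s1, s3, s6} is acyclic, so L(A) is finite; the longest accepting path visits 3 useful states, giving maximum string length 2.
Counting accepting paths from s6 by length: 3 of length 2. Total 3.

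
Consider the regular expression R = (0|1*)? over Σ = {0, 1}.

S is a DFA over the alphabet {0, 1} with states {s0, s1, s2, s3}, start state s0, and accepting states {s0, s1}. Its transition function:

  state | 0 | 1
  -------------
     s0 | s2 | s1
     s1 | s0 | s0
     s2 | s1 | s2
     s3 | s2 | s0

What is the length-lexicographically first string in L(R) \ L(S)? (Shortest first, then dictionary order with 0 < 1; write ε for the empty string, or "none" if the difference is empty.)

The string 0 is accepted by R but not by S.
No shorter string lies in the difference, and 0 is the lexicographically first length-1 string in L(R) \ L(S).

0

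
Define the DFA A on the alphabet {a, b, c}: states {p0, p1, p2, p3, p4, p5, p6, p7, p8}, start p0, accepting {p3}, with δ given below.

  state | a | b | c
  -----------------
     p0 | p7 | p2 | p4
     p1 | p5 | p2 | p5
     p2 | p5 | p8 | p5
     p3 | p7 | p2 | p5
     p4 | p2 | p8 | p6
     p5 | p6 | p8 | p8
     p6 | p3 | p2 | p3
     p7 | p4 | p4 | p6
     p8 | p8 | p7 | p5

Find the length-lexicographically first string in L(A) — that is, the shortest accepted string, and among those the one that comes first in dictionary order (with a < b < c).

A breadth-first search from p0 reaches an accepting state first via the path p0 → p7 → p6 → p3 on input aca.
No string of length < 3 is accepted (BFS exhausts all shorter strings without reaching an accepting state), and aca is the lexicographically least accepting string of length 3.

aca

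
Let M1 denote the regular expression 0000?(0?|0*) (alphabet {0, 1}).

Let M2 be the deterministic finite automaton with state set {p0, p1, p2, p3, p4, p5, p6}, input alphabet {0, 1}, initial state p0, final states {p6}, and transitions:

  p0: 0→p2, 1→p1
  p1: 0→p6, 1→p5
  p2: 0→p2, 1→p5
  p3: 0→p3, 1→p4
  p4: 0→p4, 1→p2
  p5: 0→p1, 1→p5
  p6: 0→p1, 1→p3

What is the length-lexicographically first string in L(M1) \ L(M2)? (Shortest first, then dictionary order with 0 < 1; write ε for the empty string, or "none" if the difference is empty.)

The string 000 is accepted by M1 but not by M2.
No shorter string lies in the difference, and 000 is the lexicographically first length-3 string in L(M1) \ L(M2).

000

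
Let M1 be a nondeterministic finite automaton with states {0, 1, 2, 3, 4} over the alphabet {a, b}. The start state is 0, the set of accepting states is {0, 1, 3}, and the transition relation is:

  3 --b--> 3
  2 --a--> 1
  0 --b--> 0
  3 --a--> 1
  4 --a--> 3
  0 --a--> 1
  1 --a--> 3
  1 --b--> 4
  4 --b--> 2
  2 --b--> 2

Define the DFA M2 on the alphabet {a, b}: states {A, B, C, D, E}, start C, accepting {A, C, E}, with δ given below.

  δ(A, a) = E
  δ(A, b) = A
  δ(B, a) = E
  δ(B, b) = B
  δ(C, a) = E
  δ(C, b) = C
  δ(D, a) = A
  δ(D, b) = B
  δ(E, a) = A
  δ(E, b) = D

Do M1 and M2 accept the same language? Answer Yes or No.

Yes

Exploring the product automaton M1 × M2 from the start pair (0, C), following both machines on each input symbol, reaches 5 state pairs: (0, C), (1, E), (3, A), (4, D), (2, B).
M1 accepts in {0, 1, 3} and M2 accepts in {A, C, E}. In every reachable pair the two components are either both accepting — (0, C), (1, E), (3, A) — or both non-accepting, so no string is accepted by exactly one of the machines: L(M1) \ L(M2) and L(M2) \ L(M1) are both empty.
Hence every string is accepted by M1 iff it is accepted by M2, and the two languages coincide.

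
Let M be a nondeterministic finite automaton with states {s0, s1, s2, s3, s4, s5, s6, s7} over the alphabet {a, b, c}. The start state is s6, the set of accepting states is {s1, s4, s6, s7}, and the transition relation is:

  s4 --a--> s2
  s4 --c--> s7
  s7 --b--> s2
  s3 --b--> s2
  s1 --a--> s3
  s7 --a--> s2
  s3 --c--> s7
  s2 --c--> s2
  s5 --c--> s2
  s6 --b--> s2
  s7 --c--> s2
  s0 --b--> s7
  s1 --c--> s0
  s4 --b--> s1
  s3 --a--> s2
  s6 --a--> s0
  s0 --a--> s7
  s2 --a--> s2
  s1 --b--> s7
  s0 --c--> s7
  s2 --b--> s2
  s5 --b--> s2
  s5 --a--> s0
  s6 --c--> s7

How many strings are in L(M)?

The useful subgraph on states {s0, s6, s7} is acyclic, so L(M) is finite; the longest accepting path visits 3 useful states, giving maximum string length 2.
Counting accepting paths from s6 by length: 1 of length 0, 1 of length 1, 3 of length 2. Total 5.

5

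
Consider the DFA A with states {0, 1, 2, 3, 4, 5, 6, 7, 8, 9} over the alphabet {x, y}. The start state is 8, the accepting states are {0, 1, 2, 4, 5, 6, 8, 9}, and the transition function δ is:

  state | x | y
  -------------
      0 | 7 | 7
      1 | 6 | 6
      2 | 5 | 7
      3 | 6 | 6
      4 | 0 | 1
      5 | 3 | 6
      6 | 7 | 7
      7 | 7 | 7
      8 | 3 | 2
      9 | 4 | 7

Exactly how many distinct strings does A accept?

8

The useful subgraph on states {2, 3, 5, 6, 8} is acyclic, so L(A) is finite; the longest accepting path visits 5 useful states, giving maximum string length 4.
Counting accepting paths from 8 by length: 1 of length 0, 1 of length 1, 3 of length 2, 1 of length 3, 2 of length 4. Total 8.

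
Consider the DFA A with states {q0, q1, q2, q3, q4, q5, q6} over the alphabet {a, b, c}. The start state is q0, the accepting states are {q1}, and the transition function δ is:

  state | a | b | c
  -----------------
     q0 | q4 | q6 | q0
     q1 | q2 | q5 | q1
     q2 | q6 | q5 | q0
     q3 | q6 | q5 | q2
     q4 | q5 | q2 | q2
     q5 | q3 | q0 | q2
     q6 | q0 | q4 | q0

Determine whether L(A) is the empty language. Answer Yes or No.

The states reachable from the start state are {q0, q2, q3, q4, q5, q6}.
None of the accepting states {q1} is reachable, so no string is accepted and L(A) = ∅.

Yes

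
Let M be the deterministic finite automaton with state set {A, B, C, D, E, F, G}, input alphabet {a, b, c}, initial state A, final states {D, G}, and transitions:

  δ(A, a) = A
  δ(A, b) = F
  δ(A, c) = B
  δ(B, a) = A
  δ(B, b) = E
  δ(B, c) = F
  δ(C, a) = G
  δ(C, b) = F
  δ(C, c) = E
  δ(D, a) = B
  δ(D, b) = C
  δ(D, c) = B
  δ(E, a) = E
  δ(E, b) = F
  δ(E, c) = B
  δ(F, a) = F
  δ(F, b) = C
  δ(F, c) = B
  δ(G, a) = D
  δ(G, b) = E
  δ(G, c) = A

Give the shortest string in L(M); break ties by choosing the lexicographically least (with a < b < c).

bba

A breadth-first search from A reaches an accepting state first via the path A → F → C → G on input bba.
No string of length < 3 is accepted (BFS exhausts all shorter strings without reaching an accepting state), and bba is the lexicographically least accepting string of length 3.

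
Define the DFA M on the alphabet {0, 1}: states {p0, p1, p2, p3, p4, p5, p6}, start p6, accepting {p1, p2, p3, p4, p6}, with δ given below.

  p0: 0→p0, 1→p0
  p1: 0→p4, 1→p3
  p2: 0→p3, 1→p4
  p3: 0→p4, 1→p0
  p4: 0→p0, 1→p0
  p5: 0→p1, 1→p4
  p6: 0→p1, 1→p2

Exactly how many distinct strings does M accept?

The useful subgraph on states {p1, p2, p3, p4, p6} is acyclic, so L(M) is finite; the longest accepting path visits 4 useful states, giving maximum string length 3.
Counting accepting paths from p6 by length: 1 of length 0, 2 of length 1, 4 of length 2, 2 of length 3. Total 9.

9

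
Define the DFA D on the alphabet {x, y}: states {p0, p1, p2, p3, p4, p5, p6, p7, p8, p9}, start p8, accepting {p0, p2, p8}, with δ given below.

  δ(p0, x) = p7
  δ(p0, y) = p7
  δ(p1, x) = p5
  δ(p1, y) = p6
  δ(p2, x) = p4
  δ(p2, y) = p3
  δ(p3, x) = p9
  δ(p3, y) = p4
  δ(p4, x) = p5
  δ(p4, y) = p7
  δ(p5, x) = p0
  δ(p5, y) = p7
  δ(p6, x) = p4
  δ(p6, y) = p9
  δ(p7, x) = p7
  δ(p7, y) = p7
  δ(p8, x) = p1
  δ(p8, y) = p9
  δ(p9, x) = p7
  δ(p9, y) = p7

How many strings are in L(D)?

3

The useful subgraph on states {p0, p1, p4, p5, p6, p8} is acyclic, so L(D) is finite; the longest accepting path visits 6 useful states, giving maximum string length 5.
Counting accepting paths from p8 by length: 1 of length 0, 1 of length 3, 1 of length 5. Total 3.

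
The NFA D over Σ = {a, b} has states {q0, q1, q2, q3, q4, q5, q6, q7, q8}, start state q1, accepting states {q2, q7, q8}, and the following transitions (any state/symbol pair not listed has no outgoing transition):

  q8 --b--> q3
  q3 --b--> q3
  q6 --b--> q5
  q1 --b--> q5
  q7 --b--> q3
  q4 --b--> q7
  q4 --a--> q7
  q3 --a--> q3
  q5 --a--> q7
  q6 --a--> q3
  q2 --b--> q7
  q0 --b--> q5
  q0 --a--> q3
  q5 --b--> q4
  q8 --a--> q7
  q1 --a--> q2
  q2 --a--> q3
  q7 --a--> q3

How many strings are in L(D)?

The useful subgraph on states {q1, q2, q4, q5, q7} is acyclic, so L(D) is finite; the longest accepting path visits 4 useful states, giving maximum string length 3.
Counting accepting paths from q1 by length: 1 of length 1, 2 of length 2, 2 of length 3. Total 5.

5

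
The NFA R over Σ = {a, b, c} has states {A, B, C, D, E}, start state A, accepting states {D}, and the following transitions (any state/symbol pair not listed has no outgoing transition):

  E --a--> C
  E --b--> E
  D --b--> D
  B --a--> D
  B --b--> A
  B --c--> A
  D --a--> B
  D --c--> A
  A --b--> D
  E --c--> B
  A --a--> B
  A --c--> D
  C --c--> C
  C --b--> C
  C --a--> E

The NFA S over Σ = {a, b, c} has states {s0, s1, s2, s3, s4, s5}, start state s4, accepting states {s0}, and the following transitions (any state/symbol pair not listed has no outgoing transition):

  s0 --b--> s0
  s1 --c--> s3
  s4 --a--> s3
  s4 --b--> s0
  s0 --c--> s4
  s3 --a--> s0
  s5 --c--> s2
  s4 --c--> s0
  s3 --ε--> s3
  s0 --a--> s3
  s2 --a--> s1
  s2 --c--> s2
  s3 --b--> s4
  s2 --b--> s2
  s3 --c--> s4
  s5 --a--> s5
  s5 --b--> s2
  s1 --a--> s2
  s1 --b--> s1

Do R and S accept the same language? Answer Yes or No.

Exploring the product automaton R × S from the start pair (A, s4), following both machines on each input symbol, reaches 3 state pairs: (A, s4), (B, s3), (D, s0).
R accepts in {D} and S accepts in {s0}. In every reachable pair the two components are either both accepting — (D, s0) — or both non-accepting, so no string is accepted by exactly one of the machines: L(R) \ L(S) and L(S) \ L(R) are both empty.
Hence every string is accepted by R iff it is accepted by S, and the two languages coincide.

Yes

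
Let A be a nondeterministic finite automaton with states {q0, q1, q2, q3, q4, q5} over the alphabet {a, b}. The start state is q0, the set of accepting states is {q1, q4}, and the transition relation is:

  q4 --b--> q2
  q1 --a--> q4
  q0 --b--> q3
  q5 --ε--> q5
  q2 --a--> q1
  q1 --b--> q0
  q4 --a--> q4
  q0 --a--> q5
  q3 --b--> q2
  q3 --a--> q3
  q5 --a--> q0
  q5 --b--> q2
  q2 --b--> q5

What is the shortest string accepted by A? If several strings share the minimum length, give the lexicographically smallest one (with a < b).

aba

A breadth-first search from q0 reaches an accepting state first via the path q0 → q5 → q2 → q1 on input aba.
No string of length < 3 is accepted (BFS exhausts all shorter strings without reaching an accepting state), and aba is the lexicographically least accepting string of length 3.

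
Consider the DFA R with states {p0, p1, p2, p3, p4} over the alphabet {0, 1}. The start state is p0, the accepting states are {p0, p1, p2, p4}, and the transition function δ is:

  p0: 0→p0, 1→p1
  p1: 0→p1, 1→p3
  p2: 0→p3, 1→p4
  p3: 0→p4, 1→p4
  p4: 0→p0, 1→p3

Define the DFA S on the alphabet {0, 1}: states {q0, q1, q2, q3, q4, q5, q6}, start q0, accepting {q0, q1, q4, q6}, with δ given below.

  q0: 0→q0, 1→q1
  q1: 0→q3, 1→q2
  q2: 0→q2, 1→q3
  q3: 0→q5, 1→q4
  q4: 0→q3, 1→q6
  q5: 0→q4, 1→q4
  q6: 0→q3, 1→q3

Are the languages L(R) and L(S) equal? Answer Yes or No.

The string 10 is accepted by R but rejected by S.
So L(R) ≠ L(S).

No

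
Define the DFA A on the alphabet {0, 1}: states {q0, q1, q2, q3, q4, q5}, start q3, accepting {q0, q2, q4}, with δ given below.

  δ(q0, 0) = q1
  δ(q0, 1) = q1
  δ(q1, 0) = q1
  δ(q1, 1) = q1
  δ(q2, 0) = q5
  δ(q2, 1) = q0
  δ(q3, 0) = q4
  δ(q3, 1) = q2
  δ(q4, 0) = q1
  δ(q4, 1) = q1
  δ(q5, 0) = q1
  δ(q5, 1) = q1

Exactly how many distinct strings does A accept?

The useful subgraph on states {q0, q2, q3, q4} is acyclic, so L(A) is finite; the longest accepting path visits 3 useful states, giving maximum string length 2.
Counting accepting paths from q3 by length: 2 of length 1, 1 of length 2. Total 3.

3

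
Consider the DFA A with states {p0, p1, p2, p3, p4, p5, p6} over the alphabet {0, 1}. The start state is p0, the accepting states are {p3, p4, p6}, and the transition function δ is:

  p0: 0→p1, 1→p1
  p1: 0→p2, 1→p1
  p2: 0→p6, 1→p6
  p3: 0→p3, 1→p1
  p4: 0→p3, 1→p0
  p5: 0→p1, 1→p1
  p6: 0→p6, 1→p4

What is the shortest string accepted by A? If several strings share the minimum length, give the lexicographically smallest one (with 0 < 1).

A breadth-first search from p0 reaches an accepting state first via the path p0 → p1 → p2 → p6 on input 000.
No string of length < 3 is accepted (BFS exhausts all shorter strings without reaching an accepting state), and 000 is the lexicographically least accepting string of length 3.

000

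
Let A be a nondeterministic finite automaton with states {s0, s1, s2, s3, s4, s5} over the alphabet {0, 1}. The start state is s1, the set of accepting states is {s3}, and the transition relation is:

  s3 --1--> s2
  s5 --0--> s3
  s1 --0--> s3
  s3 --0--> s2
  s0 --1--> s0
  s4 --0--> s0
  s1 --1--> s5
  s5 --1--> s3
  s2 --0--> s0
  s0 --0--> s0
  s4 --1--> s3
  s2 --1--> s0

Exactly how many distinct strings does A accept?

The useful subgraph on states {s1, s3, s5} is acyclic, so L(A) is finite; the longest accepting path visits 3 useful states, giving maximum string length 2.
Counting accepting paths from s1 by length: 1 of length 1, 2 of length 2. Total 3.

3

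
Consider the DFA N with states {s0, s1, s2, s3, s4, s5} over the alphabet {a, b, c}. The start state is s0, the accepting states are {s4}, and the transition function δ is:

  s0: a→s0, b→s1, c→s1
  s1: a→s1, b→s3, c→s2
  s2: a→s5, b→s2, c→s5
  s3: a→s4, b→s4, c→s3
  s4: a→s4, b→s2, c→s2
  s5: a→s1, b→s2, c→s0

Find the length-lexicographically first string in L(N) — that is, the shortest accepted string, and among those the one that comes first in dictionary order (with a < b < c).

bba

A breadth-first search from s0 reaches an accepting state first via the path s0 → s1 → s3 → s4 on input bba.
No string of length < 3 is accepted (BFS exhausts all shorter strings without reaching an accepting state), and bba is the lexicographically least accepting string of length 3.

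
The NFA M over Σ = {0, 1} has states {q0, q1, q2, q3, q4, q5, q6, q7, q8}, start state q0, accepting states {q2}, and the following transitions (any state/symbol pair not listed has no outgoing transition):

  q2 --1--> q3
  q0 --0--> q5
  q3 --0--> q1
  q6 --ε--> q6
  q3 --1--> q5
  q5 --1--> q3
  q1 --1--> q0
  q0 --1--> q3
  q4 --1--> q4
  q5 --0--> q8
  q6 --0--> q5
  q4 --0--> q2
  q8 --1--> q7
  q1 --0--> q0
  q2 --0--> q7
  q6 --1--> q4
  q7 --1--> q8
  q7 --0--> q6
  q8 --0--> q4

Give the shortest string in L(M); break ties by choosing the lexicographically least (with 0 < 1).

A breadth-first search from q0 reaches an accepting state first via the path q0 → q5 → q8 → q4 → q2 on input 0000.
No string of length < 4 is accepted (BFS exhausts all shorter strings without reaching an accepting state), and 0000 is the lexicographically least accepting string of length 4.

0000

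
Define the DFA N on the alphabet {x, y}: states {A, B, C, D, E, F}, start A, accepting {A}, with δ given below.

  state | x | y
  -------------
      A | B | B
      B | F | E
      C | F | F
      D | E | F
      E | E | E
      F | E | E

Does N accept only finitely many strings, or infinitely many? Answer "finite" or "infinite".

The useful states (reachable from A and able to reach an accepting state) are {A}.
Restricted to these states the transition graph has no cycle, so every accepting path has bounded length and L is finite.

finite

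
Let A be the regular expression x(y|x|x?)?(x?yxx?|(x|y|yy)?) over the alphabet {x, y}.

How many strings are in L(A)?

The expression has no Kleene star, so L(A) is finite. Expanding the alternatives gives {x, xx, xy, xxx, xxy, xyx, xyy, xxyx, xxyy, xyxx, xyyx, xyyy, …}.
That is 1 of length 1, 2 of length 2, 4 of length 3, 5 of length 4, 4 of length 5, 2 of length 6: 18 strings in all.

18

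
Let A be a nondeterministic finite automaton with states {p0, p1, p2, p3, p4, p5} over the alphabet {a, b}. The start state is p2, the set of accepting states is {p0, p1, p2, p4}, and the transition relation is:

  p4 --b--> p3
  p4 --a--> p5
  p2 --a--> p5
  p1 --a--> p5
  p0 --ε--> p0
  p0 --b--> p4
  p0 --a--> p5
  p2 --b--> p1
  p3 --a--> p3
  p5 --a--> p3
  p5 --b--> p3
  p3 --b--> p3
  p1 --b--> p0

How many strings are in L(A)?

4

The useful subgraph on states {p0, p1, p2, p4} is acyclic, so L(A) is finite; the longest accepting path visits 4 useful states, giving maximum string length 3.
Counting accepting paths from p2 by length: 1 of length 0, 1 of length 1, 1 of length 2, 1 of length 3. Total 4.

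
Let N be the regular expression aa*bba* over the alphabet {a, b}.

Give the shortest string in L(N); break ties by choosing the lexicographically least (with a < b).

By inspection of the expression, no string of length less than 3 matches, and abb is the lexicographically first match of length 3.

abb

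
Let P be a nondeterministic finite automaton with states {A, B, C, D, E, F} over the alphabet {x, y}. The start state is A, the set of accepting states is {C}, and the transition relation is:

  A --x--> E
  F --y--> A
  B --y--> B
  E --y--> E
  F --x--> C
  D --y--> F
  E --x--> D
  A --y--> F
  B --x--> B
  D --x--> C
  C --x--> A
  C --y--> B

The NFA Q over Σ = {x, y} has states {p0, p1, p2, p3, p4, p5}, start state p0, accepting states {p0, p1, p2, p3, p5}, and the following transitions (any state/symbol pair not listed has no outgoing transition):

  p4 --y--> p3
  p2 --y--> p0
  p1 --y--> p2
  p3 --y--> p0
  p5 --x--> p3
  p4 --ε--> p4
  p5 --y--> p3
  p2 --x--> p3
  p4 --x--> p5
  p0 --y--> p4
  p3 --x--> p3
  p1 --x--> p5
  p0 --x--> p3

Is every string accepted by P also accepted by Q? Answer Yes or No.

Yes

Exploring the product automaton P × Q from the start pair (A, p0), following both machines on each input symbol, reaches 18 state pairs: (A, p0), (E, p3), (F, p4), (D, p3), (E, p0), (C, p5), (A, p3), (C, p3), (F, p0), (E, p4), (B, p3), (B, p0), (A, p4), (D, p5), (B, p4), (E, p5), (F, p3), (B, p5).
P accepts in {C} and Q accepts in {p0, p1, p2, p3, p5}. The reachable pairs whose P-component is accepting are (C, p5), (C, p3); in each of them the Q-component is accepting too, so the product for L(P) \ L(Q) (P-component accepting, Q-component rejecting) has no reachable accepting pair and the difference is empty.
Hence every string in L(P) is also in L(Q).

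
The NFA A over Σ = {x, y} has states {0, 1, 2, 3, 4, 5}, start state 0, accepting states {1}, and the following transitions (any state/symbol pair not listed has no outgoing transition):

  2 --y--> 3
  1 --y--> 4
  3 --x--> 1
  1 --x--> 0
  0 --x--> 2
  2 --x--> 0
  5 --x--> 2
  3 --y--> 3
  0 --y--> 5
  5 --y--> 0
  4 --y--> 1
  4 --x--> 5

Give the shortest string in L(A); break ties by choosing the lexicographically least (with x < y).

xyx

A breadth-first search from 0 reaches an accepting state first via the path 0 → 2 → 3 → 1 on input xyx.
No string of length < 3 is accepted (BFS exhausts all shorter strings without reaching an accepting state), and xyx is the lexicographically least accepting string of length 3.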